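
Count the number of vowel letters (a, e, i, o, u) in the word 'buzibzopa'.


Scanning each character of 'buzibzopa':
  Position 1: 'b' -> consonant (running count: 0)
  Position 2: 'u' -> vowel (running count: 1)
  Position 3: 'z' -> consonant (running count: 1)
  Position 4: 'i' -> vowel (running count: 2)
  Position 5: 'b' -> consonant (running count: 2)
  Position 6: 'z' -> consonant (running count: 2)
  Position 7: 'o' -> vowel (running count: 3)
  Position 8: 'p' -> consonant (running count: 3)
  Position 9: 'a' -> vowel (running count: 4)
Total vowels: 4

4


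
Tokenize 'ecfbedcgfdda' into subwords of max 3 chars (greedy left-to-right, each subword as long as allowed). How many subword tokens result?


'ecfbedcgfdda' has 12 characters.
Chunking with max size 3:
  Chunk 1: 'ecf' (positions 0-2)
  Chunk 2: 'bed' (positions 3-5)
  Chunk 3: 'cgf' (positions 6-8)
  Chunk 4: 'dda' (positions 9-11)
Total chunks: ceil(12 / 3) = 4

4


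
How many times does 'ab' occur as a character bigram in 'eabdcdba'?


Scanning 'eabdcdba' for bigram 'ab':
  Position 0: 'ea' -> no
  Position 1: 'ab' -> MATCH
  Position 2: 'bd' -> no
  Position 3: 'dc' -> no
  Position 4: 'cd' -> no
  Position 5: 'db' -> no
  Position 6: 'ba' -> no
Total matches: 1

1


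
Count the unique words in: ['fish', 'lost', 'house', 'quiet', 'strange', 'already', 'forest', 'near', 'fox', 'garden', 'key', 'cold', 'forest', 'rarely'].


Listing all tokens and tracking unique types:
  Token 1: 'fish' -> NEW (unique so far: 1)
  Token 2: 'lost' -> NEW (unique so far: 2)
  Token 3: 'house' -> NEW (unique so far: 3)
  Token 4: 'quiet' -> NEW (unique so far: 4)
  Token 5: 'strange' -> NEW (unique so far: 5)
  Token 6: 'already' -> NEW (unique so far: 6)
  Token 7: 'forest' -> NEW (unique so far: 7)
  Token 8: 'near' -> NEW (unique so far: 8)
  Token 9: 'fox' -> NEW (unique so far: 9)
  Token 10: 'garden' -> NEW (unique so far: 10)
  Token 11: 'key' -> NEW (unique so far: 11)
  Token 12: 'cold' -> NEW (unique so far: 12)
  Token 13: 'forest' -> duplicate (unique so far: 12)
  Token 14: 'rarely' -> NEW (unique so far: 13)
Unique types: ('already', 'cold', 'fish', 'forest', 'fox', 'garden', 'house', 'key', 'lost', 'near', 'quiet', 'rarely', 'strange')
Vocabulary size: 13

13


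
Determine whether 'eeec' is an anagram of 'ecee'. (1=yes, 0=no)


Sort characters of 'eeec': 'ceee'
Sort characters of 'ecee': 'ceee'
Sorted forms match -> they ARE anagrams
Result: 1

1


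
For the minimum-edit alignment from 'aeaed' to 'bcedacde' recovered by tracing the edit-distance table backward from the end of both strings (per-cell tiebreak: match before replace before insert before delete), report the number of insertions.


Edit distance = 5. Backtracking from cell (5, 8) with preference match > replace > insert > delete,
then listing the resulting alignment 'aeaed' -> 'bcedacde' left to right:
  Step 1: insert 'b' [insertion #1]
  Step 2: replace a->c
  Step 3: keep 'e'
  Step 4: insert 'd' [insertion #2]
  Step 5: keep 'a'
  Step 6: replace e->c
  Step 7: keep 'd'
  Step 8: insert 'e' [insertion #3]
Total insertions: 3

3


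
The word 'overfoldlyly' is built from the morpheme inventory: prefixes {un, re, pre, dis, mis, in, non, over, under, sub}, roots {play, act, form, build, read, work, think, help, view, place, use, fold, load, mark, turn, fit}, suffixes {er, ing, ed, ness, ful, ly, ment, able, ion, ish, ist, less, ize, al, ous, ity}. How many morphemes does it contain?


Segmenting 'overfoldlyly' against the inventory:
  'over' -> prefix (morpheme 1)
  'fold' -> root (morpheme 2)
  'ly' -> suffix (morpheme 3)
  'ly' -> suffix (morpheme 4)
Total morphemes: 4

4


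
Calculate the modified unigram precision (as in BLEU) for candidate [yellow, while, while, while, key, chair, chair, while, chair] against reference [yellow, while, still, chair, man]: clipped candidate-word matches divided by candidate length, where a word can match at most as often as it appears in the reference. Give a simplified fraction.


Reference word counts: {'chair': 1, 'man': 1, 'still': 1, 'while': 1, 'yellow': 1}
Checking each candidate word (with clipping):
  'yellow' -> in reference (ref count 1, used 1/1) -> match (matches: 1)
  'while' -> in reference (ref count 1, used 1/1) -> match (matches: 2)
  'while' -> ref count 1 already used up (1/1) -> clipped, no match (matches: 2)
  'while' -> ref count 1 already used up (1/1) -> clipped, no match (matches: 2)
  'key' -> not in reference -> no match (matches: 2)
  'chair' -> in reference (ref count 1, used 1/1) -> match (matches: 3)
  'chair' -> ref count 1 already used up (1/1) -> clipped, no match (matches: 3)
  'while' -> ref count 1 already used up (1/1) -> clipped, no match (matches: 3)
  'chair' -> ref count 1 already used up (1/1) -> clipped, no match (matches: 3)
Clipped matches: 3, Candidate length: 9
Precision = 3/9 = 1/3

1/3


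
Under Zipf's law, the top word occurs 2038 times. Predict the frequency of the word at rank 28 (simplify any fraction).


Zipf's law: freq(rank) = f1 / rank
f1 = 2038, rank = 28
freq = 2038 / 28
GCD(2038, 28) = 2
Simplified: 1019/14

1019/14


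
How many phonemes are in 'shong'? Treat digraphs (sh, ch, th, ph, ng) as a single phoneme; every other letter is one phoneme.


Parsing 'shong' greedily, digraphs first:
  'sh' -> digraph (1 consonant phoneme) (phonemes so far: 1)
  'o' -> vowel phoneme (phonemes so far: 2)
  'ng' -> digraph (1 consonant phoneme) (phonemes so far: 3)
Total phonemes: 3

3


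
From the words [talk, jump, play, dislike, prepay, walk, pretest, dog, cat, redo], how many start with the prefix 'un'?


Checking each word for prefix 'un':
  'talk' -> no (count: 0)
  'jump' -> no (count: 0)
  'play' -> no (count: 0)
  'dislike' -> no (count: 0)
  'prepay' -> no (count: 0)
  'walk' -> no (count: 0)
  'pretest' -> no (count: 0)
  'dog' -> no (count: 0)
  'cat' -> no (count: 0)
  'redo' -> no (count: 0)
Total with prefix 'un': 0

0


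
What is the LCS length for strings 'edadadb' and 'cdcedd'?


DP table for LCS of 'edadadb' and 'cdcedd':
       c  d  c  e  d  d
    0  0  0  0  0  0  0
  e 0  0  0  0  1  1  1
  d 0  0  1  1  1  2  2
  a 0  0  1  1  1  2  2
  d 0  0  1  1  1  2  3
  a 0  0  1  1  1  2  3
  d 0  0  1  1  1  2  3
  b 0  0  1  1  1  2  3
LCS: 'edd'
LCS length = 3

3


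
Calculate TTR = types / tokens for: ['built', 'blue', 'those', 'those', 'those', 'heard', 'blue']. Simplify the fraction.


Tokens: 7
Unique types: ('blue', 'built', 'heard', 'those') = 4
TTR = 4/7
Already in lowest terms.

4/7


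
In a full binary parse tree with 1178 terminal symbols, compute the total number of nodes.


Leaf nodes (terminals): 1178
Internal nodes = n - 1 = 1178 - 1 = 1177
Total = leaves + internal = 1178 + 1177 = 2355

2355


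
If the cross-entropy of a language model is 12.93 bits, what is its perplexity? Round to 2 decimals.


Perplexity formula: PP = 2^H
H = 12.93
PP = 2^12.93
Decompose: 2^12.93 = 2^12 * 2^0.93
2^12 = 4096, 2^0.93 ~ 1.9052760
PP ~ 4096 * 1.9052760 = 7804.0104960
Rounded to 2 decimals: 7804.01

7804.01


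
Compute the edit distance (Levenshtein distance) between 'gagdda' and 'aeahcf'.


Building DP table for s1='gagdda' (len 6) and s2='aeahcf' (len 6):
       a  e  a  h  c  f
    0  1  2  3  4  5  6
  g 1  1  2  3  4  5  6
  a 2  1  2  2  3  4  5
  g 3  2  2  3  3  4  5
  d 4  3  3  3  4  4  5
  d 5  4  4  4  4  5  5
  a 6  5  5  4  5  5  6
Edit distance = dp[6][6] = 6

6


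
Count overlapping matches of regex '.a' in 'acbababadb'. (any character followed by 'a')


Pattern: .a means any character followed by 'a'.
Scanning 'acbababadb' position-by-position:
  Pos 0: window 'ac' -> no
  Pos 1: window 'cb' -> no
  Pos 2: window 'ba' -> MATCH
  Pos 3: window 'ab' -> no
  Pos 4: window 'ba' -> MATCH
  Pos 5: window 'ab' -> no
  Pos 6: window 'ba' -> MATCH
  Pos 7: window 'ad' -> no
  Pos 8: window 'db' -> no
  Pos 9: window 'b' -> no
Total matches: 3

3


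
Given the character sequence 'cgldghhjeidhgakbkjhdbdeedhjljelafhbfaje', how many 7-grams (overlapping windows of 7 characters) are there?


String 'cgldghhjeidhgakbkjhdbdeedhjljelafhbfaje' has length L = 39.
Number of overlapping n-grams = L - n + 1
Substituting: 39 - 7 + 1 = 33

33


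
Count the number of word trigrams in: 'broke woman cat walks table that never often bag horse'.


Word trigrams from [10] words:
  Trigram 1: (broke woman cat)
  Trigram 2: (woman cat walks)
  Trigram 3: (cat walks table)
  Trigram 4: (walks table that)
  Trigram 5: (table that never)
  Trigram 6: (that never often)
  Trigram 7: (never often bag)
  Trigram 8: (often bag horse)
Total word trigrams: 10 - 2 = 8

8


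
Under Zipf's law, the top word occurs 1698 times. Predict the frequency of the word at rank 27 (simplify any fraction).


Zipf's law: freq(rank) = f1 / rank
f1 = 1698, rank = 27
freq = 1698 / 27
GCD(1698, 27) = 3
Simplified: 566/9

566/9


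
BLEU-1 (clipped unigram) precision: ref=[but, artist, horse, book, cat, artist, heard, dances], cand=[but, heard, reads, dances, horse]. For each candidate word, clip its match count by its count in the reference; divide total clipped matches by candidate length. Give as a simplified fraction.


Reference word counts: {'artist': 2, 'book': 1, 'but': 1, 'cat': 1, 'dances': 1, 'heard': 1, 'horse': 1}
Checking each candidate word (with clipping):
  'but' -> in reference (ref count 1, used 1/1) -> match (matches: 1)
  'heard' -> in reference (ref count 1, used 1/1) -> match (matches: 2)
  'reads' -> not in reference -> no match (matches: 2)
  'dances' -> in reference (ref count 1, used 1/1) -> match (matches: 3)
  'horse' -> in reference (ref count 1, used 1/1) -> match (matches: 4)
Clipped matches: 4, Candidate length: 5
Precision = 4/5

4/5


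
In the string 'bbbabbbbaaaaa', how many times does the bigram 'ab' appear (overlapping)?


Scanning 'bbbabbbbaaaaa' for bigram 'ab':
  Position 0: 'bb' -> no
  Position 1: 'bb' -> no
  Position 2: 'ba' -> no
  Position 3: 'ab' -> MATCH
  Position 4: 'bb' -> no
  Position 5: 'bb' -> no
  Position 6: 'bb' -> no
  Position 7: 'ba' -> no
  Position 8: 'aa' -> no
  Position 9: 'aa' -> no
  Position 10: 'aa' -> no
  Position 11: 'aa' -> no
Total matches: 1

1


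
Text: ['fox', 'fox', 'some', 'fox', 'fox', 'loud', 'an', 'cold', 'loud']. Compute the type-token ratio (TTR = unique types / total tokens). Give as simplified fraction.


Tokens: 9
Unique types: ('an', 'cold', 'fox', 'loud', 'some') = 5
TTR = 5/9
Already in lowest terms.

5/9


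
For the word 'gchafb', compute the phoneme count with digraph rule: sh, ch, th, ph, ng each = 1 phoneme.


Parsing 'gchafb' greedily, digraphs first:
  'g' -> consonant phoneme (phonemes so far: 1)
  'ch' -> digraph (1 consonant phoneme) (phonemes so far: 2)
  'a' -> vowel phoneme (phonemes so far: 3)
  'f' -> consonant phoneme (phonemes so far: 4)
  'b' -> consonant phoneme (phonemes so far: 5)
Total phonemes: 5

5


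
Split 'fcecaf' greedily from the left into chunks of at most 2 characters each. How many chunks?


'fcecaf' has 6 characters.
Chunking with max size 2:
  Chunk 1: 'fc' (positions 0-1)
  Chunk 2: 'ec' (positions 2-3)
  Chunk 3: 'af' (positions 4-5)
Total chunks: ceil(6 / 2) = 3

3


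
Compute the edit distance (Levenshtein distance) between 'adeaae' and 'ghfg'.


Building DP table for s1='adeaae' (len 6) and s2='ghfg' (len 4):
       g  h  f  g
    0  1  2  3  4
  a 1  1  2  3  4
  d 2  2  2  3  4
  e 3  3  3  3  4
  a 4  4  4  4  4
  a 5  5  5  5  5
  e 6  6  6  6  6
Edit distance = dp[6][4] = 6

6


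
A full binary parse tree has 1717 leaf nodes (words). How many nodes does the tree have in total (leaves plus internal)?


Leaf nodes (terminals): 1717
Internal nodes = n - 1 = 1717 - 1 = 1716
Total = leaves + internal = 1717 + 1716 = 3433

3433


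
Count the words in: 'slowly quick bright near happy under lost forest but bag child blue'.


Counting words by splitting on spaces:
  Word 1: 'slowly'
  Word 2: 'quick'
  Word 3: 'bright'
  Word 4: 'near'
  Word 5: 'happy'
  Word 6: 'under'
  Word 7: 'lost'
  Word 8: 'forest'
  Word 9: 'but'
  Word 10: 'bag'
  Word 11: 'child'
  Word 12: 'blue'
Total words: 12

12


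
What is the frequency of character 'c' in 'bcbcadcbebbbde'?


Scanning 'bcbcadcbebbbde' for 'c':
  Position 1: 'c' -> MATCH (count: 1)
  Position 3: 'c' -> MATCH (count: 2)
  Position 6: 'c' -> MATCH (count: 3)
Total occurrences of 'c': 3

3


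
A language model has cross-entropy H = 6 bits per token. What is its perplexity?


Perplexity formula: PP = 2^H
H = 6
PP = 2^6
Steps: 2^1 = 2, 2^2 = 4, 2^3 = 8, 2^4 = 16, 2^5 = 32, 2^6 = 64
PP = 64

64


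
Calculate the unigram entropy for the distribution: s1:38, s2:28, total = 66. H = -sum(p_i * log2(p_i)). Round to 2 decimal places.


Computing entropy H = -sum(p_i * log2(p_i)):
  s1: p = 38/66 = 0.5758, -p*log2(p) = 0.4586
  s2: p = 28/66 = 0.4242, -p*log2(p) = 0.5248
H = sum of terms = 0.9834
Rounded to 2 decimals: 0.98

0.98


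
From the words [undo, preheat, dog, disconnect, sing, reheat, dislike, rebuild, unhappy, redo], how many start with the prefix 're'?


Checking each word for prefix 're':
  'undo' -> no (count: 0)
  'preheat' -> no (count: 0)
  'dog' -> no (count: 0)
  'disconnect' -> no (count: 0)
  'sing' -> no (count: 0)
  'reheat' -> YES, starts with 're' (count: 1)
  'dislike' -> no (count: 1)
  'rebuild' -> YES, starts with 're' (count: 2)
  'unhappy' -> no (count: 2)
  'redo' -> YES, starts with 're' (count: 3)
Total with prefix 're': 3

3


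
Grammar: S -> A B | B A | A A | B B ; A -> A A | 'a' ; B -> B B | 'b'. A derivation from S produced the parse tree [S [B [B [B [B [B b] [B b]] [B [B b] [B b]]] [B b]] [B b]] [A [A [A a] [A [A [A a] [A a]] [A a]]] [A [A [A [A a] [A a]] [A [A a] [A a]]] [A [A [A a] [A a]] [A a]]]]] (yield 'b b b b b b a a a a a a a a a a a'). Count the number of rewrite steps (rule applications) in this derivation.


Every bracketed nonterminal node [X ...] in the tree is produced by exactly one rule application.
Reading the tree off as a leftmost derivation:
  Step 1: S  =>  B A   (applied S -> B A)
  Step 2: B A  =>  B B A   (applied B -> B B)
  Step 3: B B A  =>  B B B A   (applied B -> B B)
  Step 4: B B B A  =>  B B B B A   (applied B -> B B)
  Step 5: B B B B A  =>  B B B B B A   (applied B -> B B)
  Step 6: B B B B B A  =>  b B B B B A   (applied B -> b)
  Step 7: b B B B B A  =>  b b B B B A   (applied B -> b)
  Step 8: b b B B B A  =>  b b B B B B A   (applied B -> B B)
  Step 9: b b B B B B A  =>  b b b B B B A   (applied B -> b)
  Step 10: b b b B B B A  =>  b b b b B B A   (applied B -> b)
  Step 11: b b b b B B A  =>  b b b b b B A   (applied B -> b)
  Step 12: b b b b b B A  =>  b b b b b b A   (applied B -> b)
  Step 13: b b b b b b A  =>  b b b b b b A A   (applied A -> A A)
  Step 14: b b b b b b A A  =>  b b b b b b A A A   (applied A -> A A)
  Step 15: b b b b b b A A A  =>  b b b b b b a A A   (applied A -> a)
  Step 16: b b b b b b a A A  =>  b b b b b b a A A A   (applied A -> A A)
  Step 17: b b b b b b a A A A  =>  b b b b b b a A A A A   (applied A -> A A)
  Step 18: b b b b b b a A A A A  =>  b b b b b b a a A A A   (applied A -> a)
  Step 19: b b b b b b a a A A A  =>  b b b b b b a a a A A   (applied A -> a)
  Step 20: b b b b b b a a a A A  =>  b b b b b b a a a a A   (applied A -> a)
  Step 21: b b b b b b a a a a A  =>  b b b b b b a a a a A A   (applied A -> A A)
  Step 22: b b b b b b a a a a A A  =>  b b b b b b a a a a A A A   (applied A -> A A)
  Step 23: b b b b b b a a a a A A A  =>  b b b b b b a a a a A A A A   (applied A -> A A)
  Step 24: b b b b b b a a a a A A A A  =>  b b b b b b a a a a a A A A   (applied A -> a)
  Step 25: b b b b b b a a a a a A A A  =>  b b b b b b a a a a a a A A   (applied A -> a)
  Step 26: b b b b b b a a a a a a A A  =>  b b b b b b a a a a a a A A A   (applied A -> A A)
  Step 27: b b b b b b a a a a a a A A A  =>  b b b b b b a a a a a a a A A   (applied A -> a)
  Step 28: b b b b b b a a a a a a a A A  =>  b b b b b b a a a a a a a a A   (applied A -> a)
  Step 29: b b b b b b a a a a a a a a A  =>  b b b b b b a a a a a a a a A A   (applied A -> A A)
  Step 30: b b b b b b a a a a a a a a A A  =>  b b b b b b a a a a a a a a A A A   (applied A -> A A)
  Step 31: b b b b b b a a a a a a a a A A A  =>  b b b b b b a a a a a a a a a A A   (applied A -> a)
  Step 32: b b b b b b a a a a a a a a a A A  =>  b b b b b b a a a a a a a a a a A   (applied A -> a)
  Step 33: b b b b b b a a a a a a a a a a A  =>  b b b b b b a a a a a a a a a a a   (applied A -> a)
Final yield: b b b b b b a a a a a a a a a a a
Total rewrite steps: 33

33


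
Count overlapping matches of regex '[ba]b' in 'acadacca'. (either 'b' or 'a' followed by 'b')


Pattern: [ba]b means either 'b' or 'a' followed by 'b'.
Scanning 'acadacca' position-by-position:
  Pos 0: window 'ac' -> no
  Pos 1: window 'ca' -> no
  Pos 2: window 'ad' -> no
  Pos 3: window 'da' -> no
  Pos 4: window 'ac' -> no
  Pos 5: window 'cc' -> no
  Pos 6: window 'ca' -> no
  Pos 7: window 'a' -> no
Total matches: 0

0


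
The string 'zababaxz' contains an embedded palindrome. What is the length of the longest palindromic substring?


Scanning 'zababaxz' for palindromic substrings.
Substring at positions 1-5: 'ababa'.
Check: reverse('ababa') = 'ababa' -> palindrome confirmed.
Neighbouring characters ('z' / 'x') break symmetry, so it cannot extend further.
No longer palindromic substring exists; longest length = 5

5


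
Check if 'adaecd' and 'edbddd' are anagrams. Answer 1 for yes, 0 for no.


Sort characters of 'adaecd': 'aacdde'
Sort characters of 'edbddd': 'bdddde'
Sorted forms differ -> they are NOT anagrams
Result: 0

0


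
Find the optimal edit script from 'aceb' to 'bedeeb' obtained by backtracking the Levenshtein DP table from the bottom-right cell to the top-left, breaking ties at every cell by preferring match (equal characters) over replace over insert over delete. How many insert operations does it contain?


Edit distance = 4. Backtracking from cell (4, 6) with preference match > replace > insert > delete,
then listing the resulting alignment 'aceb' -> 'bedeeb' left to right:
  Step 1: insert 'b' [insertion #1]
  Step 2: insert 'e' [insertion #2]
  Step 3: replace a->d
  Step 4: replace c->e
  Step 5: keep 'e'
  Step 6: keep 'b'
Total insertions: 2

2


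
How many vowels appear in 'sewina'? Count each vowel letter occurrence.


Scanning each character of 'sewina':
  Position 1: 's' -> consonant (running count: 0)
  Position 2: 'e' -> vowel (running count: 1)
  Position 3: 'w' -> consonant (running count: 1)
  Position 4: 'i' -> vowel (running count: 2)
  Position 5: 'n' -> consonant (running count: 2)
  Position 6: 'a' -> vowel (running count: 3)
Total vowels: 3

3


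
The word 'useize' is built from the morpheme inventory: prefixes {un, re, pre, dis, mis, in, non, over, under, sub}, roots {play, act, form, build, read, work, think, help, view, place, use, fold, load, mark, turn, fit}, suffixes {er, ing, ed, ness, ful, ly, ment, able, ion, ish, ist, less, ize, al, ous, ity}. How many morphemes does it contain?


Segmenting 'useize' against the inventory:
  'use' -> root (morpheme 1)
  'ize' -> suffix (morpheme 2)
Total morphemes: 2

2


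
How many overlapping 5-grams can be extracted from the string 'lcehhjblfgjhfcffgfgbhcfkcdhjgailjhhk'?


String 'lcehhjblfgjhfcffgfgbhcfkcdhjgailjhhk' has length L = 36.
Number of overlapping n-grams = L - n + 1
Substituting: 36 - 5 + 1 = 32

32


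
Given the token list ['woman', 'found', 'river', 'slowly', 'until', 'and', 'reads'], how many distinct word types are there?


Listing all tokens and tracking unique types:
  Token 1: 'woman' -> NEW (unique so far: 1)
  Token 2: 'found' -> NEW (unique so far: 2)
  Token 3: 'river' -> NEW (unique so far: 3)
  Token 4: 'slowly' -> NEW (unique so far: 4)
  Token 5: 'until' -> NEW (unique so far: 5)
  Token 6: 'and' -> NEW (unique so far: 6)
  Token 7: 'reads' -> NEW (unique so far: 7)
Unique types: ('and', 'found', 'reads', 'river', 'slowly', 'until', 'woman')
Vocabulary size: 7

7


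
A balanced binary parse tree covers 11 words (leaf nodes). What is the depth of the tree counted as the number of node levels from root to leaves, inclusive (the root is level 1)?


In a balanced binary tree with n leaves the deepest leaf is ceil(log2(n)) edges below the root,
so counting node levels inclusive of root and leaves gives ceil(log2(n)) + 1 levels.
log2(11) = 3.4594
ceil(3.4594) = 4
levels = 4 + 1 = 5

5


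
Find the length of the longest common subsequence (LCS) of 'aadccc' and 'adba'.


DP table for LCS of 'aadccc' and 'adba':
       a  d  b  a
    0  0  0  0  0
  a 0  1  1  1  1
  a 0  1  1  1  2
  d 0  1  2  2  2
  c 0  1  2  2  2
  c 0  1  2  2  2
  c 0  1  2  2  2
LCS: 'aa'
LCS length = 2

2


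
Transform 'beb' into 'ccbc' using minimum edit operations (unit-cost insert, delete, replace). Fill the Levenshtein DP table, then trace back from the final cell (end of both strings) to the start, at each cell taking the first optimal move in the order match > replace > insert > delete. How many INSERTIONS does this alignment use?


Edit distance = 3. Backtracking from cell (3, 4) with preference match > replace > insert > delete,
then listing the resulting alignment 'beb' -> 'ccbc' left to right:
  Step 1: replace b->c
  Step 2: replace e->c
  Step 3: keep 'b'
  Step 4: insert 'c' [insertion #1]
Total insertions: 1

1


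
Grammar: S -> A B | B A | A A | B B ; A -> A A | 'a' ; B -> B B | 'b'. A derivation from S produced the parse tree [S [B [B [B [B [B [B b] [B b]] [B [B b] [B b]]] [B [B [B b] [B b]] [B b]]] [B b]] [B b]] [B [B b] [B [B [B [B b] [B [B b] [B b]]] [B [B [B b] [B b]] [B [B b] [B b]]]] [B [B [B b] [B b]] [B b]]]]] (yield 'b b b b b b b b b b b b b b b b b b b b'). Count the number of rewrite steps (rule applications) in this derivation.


Every bracketed nonterminal node [X ...] in the tree is produced by exactly one rule application.
Reading the tree off as a leftmost derivation:
  Step 1: S  =>  B B   (applied S -> B B)
  Step 2: B B  =>  B B B   (applied B -> B B)
  Step 3: B B B  =>  B B B B   (applied B -> B B)
  Step 4: B B B B  =>  B B B B B   (applied B -> B B)
  Step 5: B B B B B  =>  B B B B B B   (applied B -> B B)
  Step 6: B B B B B B  =>  B B B B B B B   (applied B -> B B)
  Step 7: B B B B B B B  =>  b B B B B B B   (applied B -> b)
  Step 8: b B B B B B B  =>  b b B B B B B   (applied B -> b)
  Step 9: b b B B B B B  =>  b b B B B B B B   (applied B -> B B)
  Step 10: b b B B B B B B  =>  b b b B B B B B   (applied B -> b)
  Step 11: b b b B B B B B  =>  b b b b B B B B   (applied B -> b)
  Step 12: b b b b B B B B  =>  b b b b B B B B B   (applied B -> B B)
  Step 13: b b b b B B B B B  =>  b b b b B B B B B B   (applied B -> B B)
  Step 14: b b b b B B B B B B  =>  b b b b b B B B B B   (applied B -> b)
  Step 15: b b b b b B B B B B  =>  b b b b b b B B B B   (applied B -> b)
  Step 16: b b b b b b B B B B  =>  b b b b b b b B B B   (applied B -> b)
  Step 17: b b b b b b b B B B  =>  b b b b b b b b B B   (applied B -> b)
  Step 18: b b b b b b b b B B  =>  b b b b b b b b b B   (applied B -> b)
  Step 19: b b b b b b b b b B  =>  b b b b b b b b b B B   (applied B -> B B)
  Step 20: b b b b b b b b b B B  =>  b b b b b b b b b b B   (applied B -> b)
  Step 21: b b b b b b b b b b B  =>  b b b b b b b b b b B B   (applied B -> B B)
  Step 22: b b b b b b b b b b B B  =>  b b b b b b b b b b B B B   (applied B -> B B)
  Step 23: b b b b b b b b b b B B B  =>  b b b b b b b b b b B B B B   (applied B -> B B)
  Step 24: b b b b b b b b b b B B B B  =>  b b b b b b b b b b b B B B   (applied B -> b)
  Step 25: b b b b b b b b b b b B B B  =>  b b b b b b b b b b b B B B B   (applied B -> B B)
  Step 26: b b b b b b b b b b b B B B B  =>  b b b b b b b b b b b b B B B   (applied B -> b)
  Step 27: b b b b b b b b b b b b B B B  =>  b b b b b b b b b b b b b B B   (applied B -> b)
  Step 28: b b b b b b b b b b b b b B B  =>  b b b b b b b b b b b b b B B B   (applied B -> B B)
  Step 29: b b b b b b b b b b b b b B B B  =>  b b b b b b b b b b b b b B B B B   (applied B -> B B)
  Step 30: b b b b b b b b b b b b b B B B B  =>  b b b b b b b b b b b b b b B B B   (applied B -> b)
  Step 31: b b b b b b b b b b b b b b B B B  =>  b b b b b b b b b b b b b b b B B   (applied B -> b)
  Step 32: b b b b b b b b b b b b b b b B B  =>  b b b b b b b b b b b b b b b B B B   (applied B -> B B)
  Step 33: b b b b b b b b b b b b b b b B B B  =>  b b b b b b b b b b b b b b b b B B   (applied B -> b)
  Step 34: b b b b b b b b b b b b b b b b B B  =>  b b b b b b b b b b b b b b b b b B   (applied B -> b)
  Step 35: b b b b b b b b b b b b b b b b b B  =>  b b b b b b b b b b b b b b b b b B B   (applied B -> B B)
  Step 36: b b b b b b b b b b b b b b b b b B B  =>  b b b b b b b b b b b b b b b b b B B B   (applied B -> B B)
  Step 37: b b b b b b b b b b b b b b b b b B B B  =>  b b b b b b b b b b b b b b b b b b B B   (applied B -> b)
  Step 38: b b b b b b b b b b b b b b b b b b B B  =>  b b b b b b b b b b b b b b b b b b b B   (applied B -> b)
  Step 39: b b b b b b b b b b b b b b b b b b b B  =>  b b b b b b b b b b b b b b b b b b b b   (applied B -> b)
Final yield: b b b b b b b b b b b b b b b b b b b b
Total rewrite steps: 39

39


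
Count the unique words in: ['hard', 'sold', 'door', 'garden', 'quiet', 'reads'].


Listing all tokens and tracking unique types:
  Token 1: 'hard' -> NEW (unique so far: 1)
  Token 2: 'sold' -> NEW (unique so far: 2)
  Token 3: 'door' -> NEW (unique so far: 3)
  Token 4: 'garden' -> NEW (unique so far: 4)
  Token 5: 'quiet' -> NEW (unique so far: 5)
  Token 6: 'reads' -> NEW (unique so far: 6)
Unique types: ('door', 'garden', 'hard', 'quiet', 'reads', 'sold')
Vocabulary size: 6

6


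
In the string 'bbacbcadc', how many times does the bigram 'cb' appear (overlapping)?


Scanning 'bbacbcadc' for bigram 'cb':
  Position 0: 'bb' -> no
  Position 1: 'ba' -> no
  Position 2: 'ac' -> no
  Position 3: 'cb' -> MATCH
  Position 4: 'bc' -> no
  Position 5: 'ca' -> no
  Position 6: 'ad' -> no
  Position 7: 'dc' -> no
Total matches: 1

1


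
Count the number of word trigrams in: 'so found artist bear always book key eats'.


Word trigrams from [8] words:
  Trigram 1: (so found artist)
  Trigram 2: (found artist bear)
  Trigram 3: (artist bear always)
  Trigram 4: (bear always book)
  Trigram 5: (always book key)
  Trigram 6: (book key eats)
Total word trigrams: 8 - 2 = 6

6


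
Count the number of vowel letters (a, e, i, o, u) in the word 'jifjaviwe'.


Scanning each character of 'jifjaviwe':
  Position 1: 'j' -> consonant (running count: 0)
  Position 2: 'i' -> vowel (running count: 1)
  Position 3: 'f' -> consonant (running count: 1)
  Position 4: 'j' -> consonant (running count: 1)
  Position 5: 'a' -> vowel (running count: 2)
  Position 6: 'v' -> consonant (running count: 2)
  Position 7: 'i' -> vowel (running count: 3)
  Position 8: 'w' -> consonant (running count: 3)
  Position 9: 'e' -> vowel (running count: 4)
Total vowels: 4

4


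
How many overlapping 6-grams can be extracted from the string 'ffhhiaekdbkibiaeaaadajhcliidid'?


String 'ffhhiaekdbkibiaeaaadajhcliidid' has length L = 30.
Number of overlapping n-grams = L - n + 1
Substituting: 30 - 6 + 1 = 25

25


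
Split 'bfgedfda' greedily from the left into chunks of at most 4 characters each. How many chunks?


'bfgedfda' has 8 characters.
Chunking with max size 4:
  Chunk 1: 'bfge' (positions 0-3)
  Chunk 2: 'dfda' (positions 4-7)
Total chunks: ceil(8 / 4) = 2

2


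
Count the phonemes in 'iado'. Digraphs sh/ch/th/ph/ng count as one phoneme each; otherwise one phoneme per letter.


Parsing 'iado' greedily, digraphs first:
  'i' -> vowel phoneme (phonemes so far: 1)
  'a' -> vowel phoneme (phonemes so far: 2)
  'd' -> consonant phoneme (phonemes so far: 3)
  'o' -> vowel phoneme (phonemes so far: 4)
Total phonemes: 4

4


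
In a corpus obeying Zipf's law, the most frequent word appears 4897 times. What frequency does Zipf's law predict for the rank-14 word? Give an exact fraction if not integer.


Zipf's law: freq(rank) = f1 / rank
f1 = 4897, rank = 14
freq = 4897 / 14
GCD(4897, 14) = 1
Simplified: 4897/14

4897/14


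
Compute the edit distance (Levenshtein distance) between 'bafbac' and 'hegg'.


Building DP table for s1='bafbac' (len 6) and s2='hegg' (len 4):
       h  e  g  g
    0  1  2  3  4
  b 1  1  2  3  4
  a 2  2  2  3  4
  f 3  3  3  3  4
  b 4  4  4  4  4
  a 5  5  5  5  5
  c 6  6  6  6  6
Edit distance = dp[6][4] = 6

6


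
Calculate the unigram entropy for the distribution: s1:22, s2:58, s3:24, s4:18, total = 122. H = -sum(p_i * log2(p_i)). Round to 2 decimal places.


Computing entropy H = -sum(p_i * log2(p_i)):
  s1: p = 22/122 = 0.1803, -p*log2(p) = 0.4456
  s2: p = 58/122 = 0.4754, -p*log2(p) = 0.5100
  s3: p = 24/122 = 0.1967, -p*log2(p) = 0.4615
  s4: p = 18/122 = 0.1475, -p*log2(p) = 0.4073
H = sum of terms = 1.8244
Rounded to 2 decimals: 1.82

1.82


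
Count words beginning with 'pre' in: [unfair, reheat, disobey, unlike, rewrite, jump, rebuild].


Checking each word for prefix 'pre':
  'unfair' -> no (count: 0)
  'reheat' -> no (count: 0)
  'disobey' -> no (count: 0)
  'unlike' -> no (count: 0)
  'rewrite' -> no (count: 0)
  'jump' -> no (count: 0)
  'rebuild' -> no (count: 0)
Total with prefix 'pre': 0

0


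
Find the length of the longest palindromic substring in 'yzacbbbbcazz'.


Scanning 'yzacbbbbcazz' for palindromic substrings.
Substring at positions 1-10: 'zacbbbbcaz'.
Check: reverse('zacbbbbcaz') = 'zacbbbbcaz' -> palindrome confirmed.
Neighbouring characters ('y' / 'z') break symmetry, so it cannot extend further.
No longer palindromic substring exists; longest length = 10

10


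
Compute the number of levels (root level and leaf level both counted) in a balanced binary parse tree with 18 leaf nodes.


In a balanced binary tree with n leaves the deepest leaf is ceil(log2(n)) edges below the root,
so counting node levels inclusive of root and leaves gives ceil(log2(n)) + 1 levels.
log2(18) = 4.1699
ceil(4.1699) = 5
levels = 5 + 1 = 6

6


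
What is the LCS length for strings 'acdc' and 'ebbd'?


DP table for LCS of 'acdc' and 'ebbd':
       e  b  b  d
    0  0  0  0  0
  a 0  0  0  0  0
  c 0  0  0  0  0
  d 0  0  0  0  1
  c 0  0  0  0  1
LCS: 'd'
LCS length = 1

1


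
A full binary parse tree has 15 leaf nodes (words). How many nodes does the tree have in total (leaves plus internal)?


Leaf nodes (terminals): 15
Internal nodes = n - 1 = 15 - 1 = 14
Total = leaves + internal = 15 + 14 = 29

29


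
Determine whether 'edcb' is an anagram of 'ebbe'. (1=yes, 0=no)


Sort characters of 'edcb': 'bcde'
Sort characters of 'ebbe': 'bbee'
Sorted forms differ -> they are NOT anagrams
Result: 0

0


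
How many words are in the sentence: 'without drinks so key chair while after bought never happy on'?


Counting words by splitting on spaces:
  Word 1: 'without'
  Word 2: 'drinks'
  Word 3: 'so'
  Word 4: 'key'
  Word 5: 'chair'
  Word 6: 'while'
  Word 7: 'after'
  Word 8: 'bought'
  Word 9: 'never'
  Word 10: 'happy'
  Word 11: 'on'
Total words: 11

11


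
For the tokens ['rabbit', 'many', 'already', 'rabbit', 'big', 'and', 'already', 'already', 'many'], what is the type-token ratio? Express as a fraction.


Tokens: 9
Unique types: ('already', 'and', 'big', 'many', 'rabbit') = 5
TTR = 5/9
Already in lowest terms.

5/9


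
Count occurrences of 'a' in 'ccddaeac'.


Scanning 'ccddaeac' for 'a':
  Position 4: 'a' -> MATCH (count: 1)
  Position 6: 'a' -> MATCH (count: 2)
Total occurrences of 'a': 2

2


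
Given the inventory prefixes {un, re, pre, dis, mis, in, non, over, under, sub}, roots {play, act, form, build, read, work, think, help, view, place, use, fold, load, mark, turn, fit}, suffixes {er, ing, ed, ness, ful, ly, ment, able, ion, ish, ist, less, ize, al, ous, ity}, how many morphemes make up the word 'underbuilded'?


Segmenting 'underbuilded' against the inventory:
  'under' -> prefix (morpheme 1)
  'build' -> root (morpheme 2)
  'ed' -> suffix (morpheme 3)
Total morphemes: 3

3


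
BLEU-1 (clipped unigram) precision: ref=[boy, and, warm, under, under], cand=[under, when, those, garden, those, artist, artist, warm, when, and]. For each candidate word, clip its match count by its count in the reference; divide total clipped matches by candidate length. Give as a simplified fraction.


Reference word counts: {'and': 1, 'boy': 1, 'under': 2, 'warm': 1}
Checking each candidate word (with clipping):
  'under' -> in reference (ref count 2, used 1/2) -> match (matches: 1)
  'when' -> not in reference -> no match (matches: 1)
  'those' -> not in reference -> no match (matches: 1)
  'garden' -> not in reference -> no match (matches: 1)
  'those' -> not in reference -> no match (matches: 1)
  'artist' -> not in reference -> no match (matches: 1)
  'artist' -> not in reference -> no match (matches: 1)
  'warm' -> in reference (ref count 1, used 1/1) -> match (matches: 2)
  'when' -> not in reference -> no match (matches: 2)
  'and' -> in reference (ref count 1, used 1/1) -> match (matches: 3)
Clipped matches: 3, Candidate length: 10
Precision = 3/10

3/10


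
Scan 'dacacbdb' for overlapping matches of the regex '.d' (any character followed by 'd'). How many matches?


Pattern: .d means any character followed by 'd'.
Scanning 'dacacbdb' position-by-position:
  Pos 0: window 'da' -> no
  Pos 1: window 'ac' -> no
  Pos 2: window 'ca' -> no
  Pos 3: window 'ac' -> no
  Pos 4: window 'cb' -> no
  Pos 5: window 'bd' -> MATCH
  Pos 6: window 'db' -> no
  Pos 7: window 'b' -> no
Total matches: 1

1


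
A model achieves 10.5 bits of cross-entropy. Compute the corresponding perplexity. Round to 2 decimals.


Perplexity formula: PP = 2^H
H = 10.5
PP = 2^10.5
Decompose: 2^10.5 = 2^10 * 2^0.5 = 2^10 * sqrt(2)
2^10 = 1024, sqrt(2) ~ 1.4142136
PP ~ 1024 * 1.4142136 = 1448.1547264
Rounded to 2 decimals: 1448.15

1448.15


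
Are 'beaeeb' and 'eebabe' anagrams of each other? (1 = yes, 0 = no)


Sort characters of 'beaeeb': 'abbeee'
Sort characters of 'eebabe': 'abbeee'
Sorted forms match -> they ARE anagrams
Result: 1

1


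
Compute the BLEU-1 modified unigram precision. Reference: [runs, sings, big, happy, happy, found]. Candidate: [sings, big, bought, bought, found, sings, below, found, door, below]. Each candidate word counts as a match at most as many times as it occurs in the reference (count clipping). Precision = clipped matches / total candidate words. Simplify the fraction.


Reference word counts: {'big': 1, 'found': 1, 'happy': 2, 'runs': 1, 'sings': 1}
Checking each candidate word (with clipping):
  'sings' -> in reference (ref count 1, used 1/1) -> match (matches: 1)
  'big' -> in reference (ref count 1, used 1/1) -> match (matches: 2)
  'bought' -> not in reference -> no match (matches: 2)
  'bought' -> not in reference -> no match (matches: 2)
  'found' -> in reference (ref count 1, used 1/1) -> match (matches: 3)
  'sings' -> ref count 1 already used up (1/1) -> clipped, no match (matches: 3)
  'below' -> not in reference -> no match (matches: 3)
  'found' -> ref count 1 already used up (1/1) -> clipped, no match (matches: 3)
  'door' -> not in reference -> no match (matches: 3)
  'below' -> not in reference -> no match (matches: 3)
Clipped matches: 3, Candidate length: 10
Precision = 3/10

3/10


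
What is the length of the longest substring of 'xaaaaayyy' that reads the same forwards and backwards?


Scanning 'xaaaaayyy' for palindromic substrings.
Substring at positions 1-5: 'aaaaa'.
Check: reverse('aaaaa') = 'aaaaa' -> palindrome confirmed.
Neighbouring characters ('x' / 'y') break symmetry, so it cannot extend further.
No longer palindromic substring exists; longest length = 5

5


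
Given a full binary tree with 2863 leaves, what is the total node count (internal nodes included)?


Leaf nodes (terminals): 2863
Internal nodes = n - 1 = 2863 - 1 = 2862
Total = leaves + internal = 2863 + 2862 = 5725

5725


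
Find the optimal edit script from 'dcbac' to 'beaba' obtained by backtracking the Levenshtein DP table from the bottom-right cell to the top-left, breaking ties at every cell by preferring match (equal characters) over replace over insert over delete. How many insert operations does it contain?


Edit distance = 4. Backtracking from cell (5, 5) with preference match > replace > insert > delete,
then listing the resulting alignment 'dcbac' -> 'beaba' left to right:
  Step 1: insert 'b' [insertion #1]
  Step 2: replace d->e
  Step 3: replace c->a
  Step 4: keep 'b'
  Step 5: keep 'a'
  Step 6: delete 'c'
Total insertions: 1

1


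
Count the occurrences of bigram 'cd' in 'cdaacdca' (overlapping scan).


Scanning 'cdaacdca' for bigram 'cd':
  Position 0: 'cd' -> MATCH
  Position 1: 'da' -> no
  Position 2: 'aa' -> no
  Position 3: 'ac' -> no
  Position 4: 'cd' -> MATCH
  Position 5: 'dc' -> no
  Position 6: 'ca' -> no
Total matches: 2

2


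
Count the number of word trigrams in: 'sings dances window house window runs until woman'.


Word trigrams from [8] words:
  Trigram 1: (sings dances window)
  Trigram 2: (dances window house)
  Trigram 3: (window house window)
  Trigram 4: (house window runs)
  Trigram 5: (window runs until)
  Trigram 6: (runs until woman)
Total word trigrams: 8 - 2 = 6

6


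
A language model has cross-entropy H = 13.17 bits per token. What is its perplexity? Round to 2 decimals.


Perplexity formula: PP = 2^H
H = 13.17
PP = 2^13.17
Decompose: 2^13.17 = 2^13 * 2^0.17
2^13 = 8192, 2^0.17 ~ 1.1250585
PP ~ 8192 * 1.1250585 = 9216.4792320
Rounded to 2 decimals: 9216.48

9216.48


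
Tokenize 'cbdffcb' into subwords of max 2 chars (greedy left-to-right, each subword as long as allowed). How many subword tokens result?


'cbdffcb' has 7 characters.
Chunking with max size 2:
  Chunk 1: 'cb' (positions 0-1)
  Chunk 2: 'df' (positions 2-3)
  Chunk 3: 'fc' (positions 4-5)
  Chunk 4: 'b' (positions 6-6)
Total chunks: ceil(7 / 2) = 4

4


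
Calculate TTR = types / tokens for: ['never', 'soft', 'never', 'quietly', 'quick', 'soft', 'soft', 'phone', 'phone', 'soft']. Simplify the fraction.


Tokens: 10
Unique types: ('never', 'phone', 'quick', 'quietly', 'soft') = 5
TTR = 5/10
Simplify: divide both by 5 -> 1/2
TTR = 1/2

1/2


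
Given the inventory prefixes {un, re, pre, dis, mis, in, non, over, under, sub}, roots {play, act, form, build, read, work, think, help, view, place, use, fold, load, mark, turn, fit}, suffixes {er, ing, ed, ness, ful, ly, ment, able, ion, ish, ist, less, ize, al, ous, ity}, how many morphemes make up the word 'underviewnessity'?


Segmenting 'underviewnessity' against the inventory:
  'under' -> prefix (morpheme 1)
  'view' -> root (morpheme 2)
  'ness' -> suffix (morpheme 3)
  'ity' -> suffix (morpheme 4)
Total morphemes: 4

4


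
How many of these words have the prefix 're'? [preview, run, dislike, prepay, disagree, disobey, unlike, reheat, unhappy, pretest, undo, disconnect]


Checking each word for prefix 're':
  'preview' -> no (count: 0)
  'run' -> no (count: 0)
  'dislike' -> no (count: 0)
  'prepay' -> no (count: 0)
  'disagree' -> no (count: 0)
  'disobey' -> no (count: 0)
  'unlike' -> no (count: 0)
  'reheat' -> YES, starts with 're' (count: 1)
  'unhappy' -> no (count: 1)
  'pretest' -> no (count: 1)
  'undo' -> no (count: 1)
  'disconnect' -> no (count: 1)
Total with prefix 're': 1

1


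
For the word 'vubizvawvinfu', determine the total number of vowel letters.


Scanning each character of 'vubizvawvinfu':
  Position 1: 'v' -> consonant (running count: 0)
  Position 2: 'u' -> vowel (running count: 1)
  Position 3: 'b' -> consonant (running count: 1)
  Position 4: 'i' -> vowel (running count: 2)
  Position 5: 'z' -> consonant (running count: 2)
  Position 6: 'v' -> consonant (running count: 2)
  Position 7: 'a' -> vowel (running count: 3)
  Position 8: 'w' -> consonant (running count: 3)
  Position 9: 'v' -> consonant (running count: 3)
  Position 10: 'i' -> vowel (running count: 4)
  Position 11: 'n' -> consonant (running count: 4)
  Position 12: 'f' -> consonant (running count: 4)
  Position 13: 'u' -> vowel (running count: 5)
Total vowels: 5

5
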